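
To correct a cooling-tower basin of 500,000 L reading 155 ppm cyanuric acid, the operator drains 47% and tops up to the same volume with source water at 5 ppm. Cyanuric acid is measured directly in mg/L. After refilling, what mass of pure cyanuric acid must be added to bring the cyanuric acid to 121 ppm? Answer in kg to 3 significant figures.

18.2 kg

After draining 47% and refilling: 155 × 0.53 + 5 × 0.47 = 84.5 ppm.
Deficit to target: 121 − 84.5 = 36.5 mg/L.
Mass: 36.5 mg/L × 500,000 L = 18,250 g cyanuric acid.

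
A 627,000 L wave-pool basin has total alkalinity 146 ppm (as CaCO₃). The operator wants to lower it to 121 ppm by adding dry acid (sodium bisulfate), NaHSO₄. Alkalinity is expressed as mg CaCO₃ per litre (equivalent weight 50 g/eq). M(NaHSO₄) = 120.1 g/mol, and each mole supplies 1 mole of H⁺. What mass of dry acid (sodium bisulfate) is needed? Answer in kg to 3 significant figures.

37.7 kg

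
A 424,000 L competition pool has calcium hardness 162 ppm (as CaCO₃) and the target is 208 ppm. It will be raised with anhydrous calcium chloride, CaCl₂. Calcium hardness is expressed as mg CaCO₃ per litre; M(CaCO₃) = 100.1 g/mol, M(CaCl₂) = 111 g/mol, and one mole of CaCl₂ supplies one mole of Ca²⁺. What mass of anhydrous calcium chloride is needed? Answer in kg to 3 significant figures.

Hardness to add: (208 − 162) = 46 mg/L as CaCO₃ × 424,000 L = 19,500 g as CaCO₃.
Moles of Ca²⁺ (1 mol Ca²⁺ ≡ 1 mol CaCO₃): 19,500 / 100.1 g/mol = 194.8 mol.
Mass of CaCl₂: 194.8 × 111 = 21,630 g.

21.6 kg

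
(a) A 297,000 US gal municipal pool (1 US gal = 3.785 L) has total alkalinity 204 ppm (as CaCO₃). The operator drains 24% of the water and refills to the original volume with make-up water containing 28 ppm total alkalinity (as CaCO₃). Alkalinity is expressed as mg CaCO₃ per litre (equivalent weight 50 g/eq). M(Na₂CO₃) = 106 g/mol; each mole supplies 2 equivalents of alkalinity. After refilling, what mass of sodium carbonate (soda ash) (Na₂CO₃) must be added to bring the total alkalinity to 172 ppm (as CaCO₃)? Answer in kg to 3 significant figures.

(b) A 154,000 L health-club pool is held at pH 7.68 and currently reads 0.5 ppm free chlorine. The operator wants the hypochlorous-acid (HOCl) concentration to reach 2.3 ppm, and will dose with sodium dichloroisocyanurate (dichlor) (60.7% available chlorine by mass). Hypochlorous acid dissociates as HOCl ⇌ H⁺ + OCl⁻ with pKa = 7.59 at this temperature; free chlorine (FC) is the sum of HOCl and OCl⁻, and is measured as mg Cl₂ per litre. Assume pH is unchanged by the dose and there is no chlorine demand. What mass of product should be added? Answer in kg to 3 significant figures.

(a) Volume: 297,000 US gal × 3.785 L/gal = 1,124,145 L.
(a) After draining 24% and refilling: 204 × 0.76 + 28 × 0.24 = 161.76 ppm.
(a) Deficit to target: 172 − 161.76 = 10.24 mg/L.
(a) As CaCO₃: 10.24 mg/L × 1,124,145 L = 11,510 g; ÷ 50 g/eq ÷ 2 = 115.1 mol Na₂CO₃.
(a) Mass: 115.1 × 106 = 12,200 g.

(b) [OCl⁻]/[HOCl] = 10^(pH − pKa) = 10^(7.68 − 7.59) = 1.23; fraction as HOCl = 1/(1 + 1.23) = 0.4484.
(b) Free chlorine required for 2.3 ppm HOCl: 2.3 / 0.4484 = 5.13 ppm.
(b) FC to add: 5.13 − 0.5 = 4.63 mg/L as Cl₂.
(b) Cl₂ equivalent: 4.63 mg/L × 154,000 L = 713 g.
(b) Product at 60.7% available Cl: 713 / 0.607 = 1175 g.

(a) 12.2 kg; (b) 1.17 kg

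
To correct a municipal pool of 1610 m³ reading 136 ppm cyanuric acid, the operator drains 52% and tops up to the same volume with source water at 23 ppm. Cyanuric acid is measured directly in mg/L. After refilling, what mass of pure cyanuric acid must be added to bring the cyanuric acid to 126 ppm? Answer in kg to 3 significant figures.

Volume: 1610 m³ = 1,610,000 L.
After draining 52% and refilling: 136 × 0.48 + 23 × 0.52 = 77.24 ppm.
Deficit to target: 126 − 77.24 = 48.76 mg/L.
Mass: 48.76 mg/L × 1,610,000 L = 78,500 g cyanuric acid.

78.5 kg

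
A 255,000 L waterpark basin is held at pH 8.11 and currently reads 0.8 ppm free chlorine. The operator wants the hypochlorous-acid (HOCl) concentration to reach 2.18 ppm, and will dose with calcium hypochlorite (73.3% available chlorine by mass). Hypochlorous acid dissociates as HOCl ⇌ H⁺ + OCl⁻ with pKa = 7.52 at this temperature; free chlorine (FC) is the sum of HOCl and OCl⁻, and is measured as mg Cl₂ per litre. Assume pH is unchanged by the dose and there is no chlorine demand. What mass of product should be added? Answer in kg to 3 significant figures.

3.43 kg

[OCl⁻]/[HOCl] = 10^(pH − pKa) = 10^(8.11 − 7.52) = 3.89; fraction as HOCl = 1/(1 + 3.89) = 0.2045.
Free chlorine required for 2.18 ppm HOCl: 2.18 / 0.2045 = 10.66 ppm.
FC to add: 10.66 − 0.8 = 9.861 mg/L as Cl₂.
Cl₂ equivalent: 9.861 mg/L × 255,000 L = 2515 g.
Product at 73.3% available Cl: 2515 / 0.733 = 3431 g.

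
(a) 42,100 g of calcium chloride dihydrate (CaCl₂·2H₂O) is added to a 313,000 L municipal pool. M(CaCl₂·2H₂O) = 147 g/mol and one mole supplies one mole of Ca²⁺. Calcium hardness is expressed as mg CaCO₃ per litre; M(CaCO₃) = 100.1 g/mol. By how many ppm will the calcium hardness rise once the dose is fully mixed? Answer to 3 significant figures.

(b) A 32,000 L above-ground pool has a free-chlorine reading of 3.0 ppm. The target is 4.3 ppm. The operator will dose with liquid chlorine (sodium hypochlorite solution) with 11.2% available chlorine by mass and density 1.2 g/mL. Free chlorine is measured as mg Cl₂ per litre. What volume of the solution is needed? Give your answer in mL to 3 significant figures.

(a) 91.6 ppm; (b) 310 mL

(a) Moles of Ca²⁺: 42,100 g ÷ 147 g/mol = 286.4 mol.
(a) As CaCO₃: 286.4 mol × 100.1 g/mol = 28,670 g.
(a) Rise: 28,670 g / 313,000 L × 1000 = 91.59 mg/L.

(b) Chlorine deficit: 4.3 − 3.0 = 1.3 ppm = 1.3 mg/L as Cl₂.
(b) Cl₂ equivalent needed: 1.3 mg/L × 32,000 L = 41,600 mg = 41.6 g.
(b) Product at 11.2% available chlorine: 41.6 / 0.112 = 371.4 g.
(b) Volume at density 1.2 g/mL: 371.4 g ÷ 1.2 g/mL = 309.5 mL.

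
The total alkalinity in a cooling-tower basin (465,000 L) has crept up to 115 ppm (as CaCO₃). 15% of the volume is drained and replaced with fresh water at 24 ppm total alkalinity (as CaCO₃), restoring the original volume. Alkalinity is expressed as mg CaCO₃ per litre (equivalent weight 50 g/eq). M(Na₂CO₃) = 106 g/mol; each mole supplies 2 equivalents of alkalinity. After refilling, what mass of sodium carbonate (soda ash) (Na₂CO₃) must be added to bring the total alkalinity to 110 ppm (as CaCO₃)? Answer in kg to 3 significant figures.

4.26 kg

After draining 15% and refilling: 115 × 0.85 + 24 × 0.15 = 101.35 ppm.
Deficit to target: 110 − 101.35 = 8.65 mg/L.
As CaCO₃: 8.65 mg/L × 465,000 L = 4022 g; ÷ 50 g/eq ÷ 2 = 40.22 mol Na₂CO₃.
Mass: 40.22 × 106 = 4264 g.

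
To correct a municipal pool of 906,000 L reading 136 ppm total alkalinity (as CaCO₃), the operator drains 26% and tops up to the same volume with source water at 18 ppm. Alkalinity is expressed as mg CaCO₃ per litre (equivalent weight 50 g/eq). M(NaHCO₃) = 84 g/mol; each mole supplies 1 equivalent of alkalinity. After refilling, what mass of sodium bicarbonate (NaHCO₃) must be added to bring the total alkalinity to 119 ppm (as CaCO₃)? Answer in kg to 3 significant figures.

20.8 kg

After draining 26% and refilling: 136 × 0.74 + 18 × 0.26 = 105.32 ppm.
Deficit to target: 119 − 105.32 = 13.68 mg/L.
As CaCO₃: 13.68 mg/L × 906,000 L = 12,390 g; ÷ 50 g/eq ÷ 1 = 247.9 mol NaHCO₃.
Mass: 247.9 × 84 = 20,820 g.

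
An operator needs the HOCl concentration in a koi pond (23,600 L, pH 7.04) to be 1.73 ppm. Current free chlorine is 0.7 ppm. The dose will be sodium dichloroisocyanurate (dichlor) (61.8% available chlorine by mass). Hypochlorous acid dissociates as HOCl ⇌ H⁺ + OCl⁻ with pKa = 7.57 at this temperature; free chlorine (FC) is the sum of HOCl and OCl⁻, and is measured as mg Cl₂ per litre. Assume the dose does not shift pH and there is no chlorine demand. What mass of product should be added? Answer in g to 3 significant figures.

58.8 g

[OCl⁻]/[HOCl] = 10^(pH − pKa) = 10^(7.04 − 7.57) = 0.2951; fraction as HOCl = 1/(1 + 0.2951) = 0.7721.
Free chlorine required for 1.73 ppm HOCl: 1.73 / 0.7721 = 2.241 ppm.
FC to add: 2.241 − 0.7 = 1.541 mg/L as Cl₂.
Cl₂ equivalent: 1.541 mg/L × 23,600 L = 36.36 g.
Product at 61.8% available Cl: 36.36 / 0.618 = 58.83 g.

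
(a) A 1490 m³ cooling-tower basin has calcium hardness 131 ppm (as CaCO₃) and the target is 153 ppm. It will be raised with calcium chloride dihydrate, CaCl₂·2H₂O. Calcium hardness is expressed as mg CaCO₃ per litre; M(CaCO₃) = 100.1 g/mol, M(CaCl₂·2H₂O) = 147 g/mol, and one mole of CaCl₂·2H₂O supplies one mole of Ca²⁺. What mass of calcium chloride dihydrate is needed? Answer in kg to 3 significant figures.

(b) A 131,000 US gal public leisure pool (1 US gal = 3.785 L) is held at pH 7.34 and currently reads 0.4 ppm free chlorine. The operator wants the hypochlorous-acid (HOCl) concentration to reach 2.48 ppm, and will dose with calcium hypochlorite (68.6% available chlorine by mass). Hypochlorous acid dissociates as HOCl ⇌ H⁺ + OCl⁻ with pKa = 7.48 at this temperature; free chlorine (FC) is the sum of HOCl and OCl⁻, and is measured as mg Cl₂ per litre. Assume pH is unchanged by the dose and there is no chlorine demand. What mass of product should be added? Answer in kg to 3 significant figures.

(a) 48.1 kg; (b) 2.80 kg

(a) Volume: 1490 m³ = 1,490,000 L.
(a) Hardness to add: (153 − 131) = 22 mg/L as CaCO₃ × 1,490,000 L = 32,780 g as CaCO₃.
(a) Moles of Ca²⁺ (1 mol Ca²⁺ ≡ 1 mol CaCO₃): 32,780 / 100.1 g/mol = 327.5 mol.
(a) Mass of CaCl₂·2H₂O: 327.5 × 147 = 48,140 g.

(b) Volume: 131,000 US gal × 3.785 L/gal = 495,835 L.
(b) [OCl⁻]/[HOCl] = 10^(pH − pKa) = 10^(7.34 − 7.48) = 0.7244; fraction as HOCl = 1/(1 + 0.7244) = 0.5799.
(b) Free chlorine required for 2.48 ppm HOCl: 2.48 / 0.5799 = 4.277 ppm.
(b) FC to add: 4.277 − 0.4 = 3.877 mg/L as Cl₂.
(b) Cl₂ equivalent: 3.877 mg/L × 495,835 L = 1922 g.
(b) Product at 68.6% available Cl: 1922 / 0.686 = 2802 g.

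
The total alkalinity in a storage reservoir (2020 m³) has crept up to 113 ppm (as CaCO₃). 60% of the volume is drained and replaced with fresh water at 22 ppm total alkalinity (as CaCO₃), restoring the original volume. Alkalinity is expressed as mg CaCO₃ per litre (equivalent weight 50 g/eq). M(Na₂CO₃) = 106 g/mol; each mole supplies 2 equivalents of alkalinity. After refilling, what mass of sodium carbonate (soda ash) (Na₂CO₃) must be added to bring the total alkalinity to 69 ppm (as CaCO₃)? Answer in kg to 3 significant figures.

Volume: 2020 m³ = 2,020,000 L.
After draining 60% and refilling: 113 × 0.40 + 22 × 0.60 = 58.4 ppm.
Deficit to target: 69 − 58.4 = 10.6 mg/L.
As CaCO₃: 10.6 mg/L × 2,020,000 L = 21,410 g; ÷ 50 g/eq ÷ 2 = 214.1 mol Na₂CO₃.
Mass: 214.1 × 106 = 22,700 g.

22.7 kg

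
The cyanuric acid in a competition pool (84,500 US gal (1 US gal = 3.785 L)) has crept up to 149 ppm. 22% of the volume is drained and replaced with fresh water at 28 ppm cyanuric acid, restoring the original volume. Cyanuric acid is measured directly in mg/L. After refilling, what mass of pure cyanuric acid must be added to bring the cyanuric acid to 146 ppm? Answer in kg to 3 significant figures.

7.55 kg

Volume: 84,500 US gal × 3.785 L/gal = 319,832 L.
After draining 22% and refilling: 149 × 0.78 + 28 × 0.22 = 122.38 ppm.
Deficit to target: 146 − 122.38 = 23.62 mg/L.
Mass: 23.62 mg/L × 319,832 L = 7554 g cyanuric acid.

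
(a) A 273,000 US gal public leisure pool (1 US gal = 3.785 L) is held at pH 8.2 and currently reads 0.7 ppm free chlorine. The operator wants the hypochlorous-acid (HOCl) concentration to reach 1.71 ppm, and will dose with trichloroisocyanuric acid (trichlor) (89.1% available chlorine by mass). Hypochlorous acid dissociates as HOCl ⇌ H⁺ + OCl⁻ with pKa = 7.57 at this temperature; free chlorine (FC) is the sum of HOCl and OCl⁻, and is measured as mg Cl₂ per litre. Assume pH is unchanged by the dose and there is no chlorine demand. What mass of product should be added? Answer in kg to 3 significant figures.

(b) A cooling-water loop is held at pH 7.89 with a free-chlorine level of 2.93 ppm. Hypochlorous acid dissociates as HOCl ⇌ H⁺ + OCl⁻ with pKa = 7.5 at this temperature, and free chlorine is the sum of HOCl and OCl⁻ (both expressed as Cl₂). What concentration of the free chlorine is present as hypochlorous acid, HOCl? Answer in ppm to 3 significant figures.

(a) 9.63 kg; (b) 0.848 ppm

(a) Volume: 273,000 US gal × 3.785 L/gal = 1,033,305 L.
(a) [OCl⁻]/[HOCl] = 10^(pH − pKa) = 10^(8.2 − 7.57) = 4.266; fraction as HOCl = 1/(1 + 4.266) = 0.1899.
(a) Free chlorine required for 1.71 ppm HOCl: 1.71 / 0.1899 = 9.005 ppm.
(a) FC to add: 9.005 − 0.7 = 8.305 mg/L as Cl₂.
(a) Cl₂ equivalent: 8.305 mg/L × 1,033,305 L = 8581 g.
(a) Product at 89.1% available Cl: 8581 / 0.891 = 9631 g.

(b) [OCl⁻]/[HOCl] = 10^(pH − pKa) = 10^(7.89 − 7.5) = 10^0.39 = 2.455.
(b) Fraction as HOCl = 1 / (1 + 2.455) = 0.2895.
(b) HOCl = 0.2895 × 2.93 ppm = 0.8481 ppm.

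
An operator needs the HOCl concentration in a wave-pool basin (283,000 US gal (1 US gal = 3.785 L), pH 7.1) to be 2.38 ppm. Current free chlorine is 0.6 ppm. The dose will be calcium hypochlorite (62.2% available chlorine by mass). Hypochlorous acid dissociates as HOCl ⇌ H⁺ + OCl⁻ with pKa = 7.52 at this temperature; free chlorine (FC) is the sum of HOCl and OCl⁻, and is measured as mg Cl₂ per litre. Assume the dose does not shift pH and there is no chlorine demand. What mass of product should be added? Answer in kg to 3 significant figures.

4.62 kg

Volume: 283,000 US gal × 3.785 L/gal = 1,071,155 L.
[OCl⁻]/[HOCl] = 10^(pH − pKa) = 10^(7.1 − 7.52) = 0.3802; fraction as HOCl = 1/(1 + 0.3802) = 0.7245.
Free chlorine required for 2.38 ppm HOCl: 2.38 / 0.7245 = 3.285 ppm.
FC to add: 3.285 − 0.6 = 2.685 mg/L as Cl₂.
Cl₂ equivalent: 2.685 mg/L × 1,071,155 L = 2876 g.
Product at 62.2% available Cl: 2876 / 0.622 = 4624 g.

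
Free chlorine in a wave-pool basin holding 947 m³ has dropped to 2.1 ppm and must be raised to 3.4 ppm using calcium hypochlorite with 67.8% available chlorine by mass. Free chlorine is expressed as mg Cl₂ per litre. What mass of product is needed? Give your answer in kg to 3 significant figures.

1.82 kg

Volume: 947 m³ = 947,000 L.
Chlorine deficit: 3.4 − 2.1 = 1.3 ppm = 1.3 mg/L as Cl₂.
Cl₂ equivalent needed: 1.3 mg/L × 947,000 L = 1,231,000 mg = 1231 g.
Product at 67.8% available chlorine: 1231 / 0.678 = 1816 g.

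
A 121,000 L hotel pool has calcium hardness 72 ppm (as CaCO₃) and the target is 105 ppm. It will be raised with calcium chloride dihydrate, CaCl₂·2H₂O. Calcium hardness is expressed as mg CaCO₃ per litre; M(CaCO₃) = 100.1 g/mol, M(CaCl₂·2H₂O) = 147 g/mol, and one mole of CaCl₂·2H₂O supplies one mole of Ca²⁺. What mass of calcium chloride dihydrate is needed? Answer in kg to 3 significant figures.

5.86 kg

Hardness to add: (105 − 72) = 33 mg/L as CaCO₃ × 121,000 L = 3993 g as CaCO₃.
Moles of Ca²⁺ (1 mol Ca²⁺ ≡ 1 mol CaCO₃): 3993 / 100.1 g/mol = 39.89 mol.
Mass of CaCl₂·2H₂O: 39.89 × 147 = 5864 g.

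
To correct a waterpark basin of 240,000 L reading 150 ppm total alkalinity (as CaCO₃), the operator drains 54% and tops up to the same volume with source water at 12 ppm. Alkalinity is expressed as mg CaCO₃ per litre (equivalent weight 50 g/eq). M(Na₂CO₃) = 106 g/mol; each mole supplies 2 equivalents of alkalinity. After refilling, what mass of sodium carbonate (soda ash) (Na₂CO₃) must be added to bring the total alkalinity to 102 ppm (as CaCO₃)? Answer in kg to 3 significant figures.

After draining 54% and refilling: 150 × 0.46 + 12 × 0.54 = 75.48 ppm.
Deficit to target: 102 − 75.48 = 26.52 mg/L.
As CaCO₃: 26.52 mg/L × 240,000 L = 6365 g; ÷ 50 g/eq ÷ 2 = 63.65 mol Na₂CO₃.
Mass: 63.65 × 106 = 6747 g.

6.75 kg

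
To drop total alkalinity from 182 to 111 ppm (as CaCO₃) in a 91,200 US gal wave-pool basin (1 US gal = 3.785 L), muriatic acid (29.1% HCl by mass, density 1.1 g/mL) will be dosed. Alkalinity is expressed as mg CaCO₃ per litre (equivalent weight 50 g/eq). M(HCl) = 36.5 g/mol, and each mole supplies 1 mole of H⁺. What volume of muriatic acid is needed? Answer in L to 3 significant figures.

Volume: 91,200 US gal × 3.785 L/gal = 345,192 L.
Alkalinity to neutralize: (182 − 111) = 71 mg/L as CaCO₃ × 345,192 L = 24,510 g as CaCO₃.
Equivalents of H⁺ required: 24,510 ÷ 50 g/eq = 490.2 eq = 490.2 mol HCl.
Mass of HCl: 490.2 × 36.5 = 17,890 g.
Mass of 29.1% solution: 17,890 / 0.291 = 61,480 g.
Volume: 61,480 g ÷ 1.1 g/mL = 55,890 mL.

55.9 L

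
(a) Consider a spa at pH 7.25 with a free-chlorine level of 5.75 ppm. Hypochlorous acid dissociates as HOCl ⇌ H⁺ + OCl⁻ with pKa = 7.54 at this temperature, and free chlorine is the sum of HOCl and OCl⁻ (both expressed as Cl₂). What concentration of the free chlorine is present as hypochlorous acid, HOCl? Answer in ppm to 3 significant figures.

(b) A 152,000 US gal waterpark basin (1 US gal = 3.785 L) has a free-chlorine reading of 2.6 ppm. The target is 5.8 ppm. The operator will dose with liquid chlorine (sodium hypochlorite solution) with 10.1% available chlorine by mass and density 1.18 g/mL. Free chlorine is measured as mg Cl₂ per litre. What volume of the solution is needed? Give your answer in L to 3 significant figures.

(a) [OCl⁻]/[HOCl] = 10^(pH − pKa) = 10^(7.25 − 7.54) = 10^-0.29 = 0.5129.
(a) Fraction as HOCl = 1 / (1 + 0.5129) = 0.661.
(a) HOCl = 0.661 × 5.75 ppm = 3.801 ppm.

(b) Volume: 152,000 US gal × 3.785 L/gal = 575,320 L.
(b) Chlorine deficit: 5.8 − 2.6 = 3.2 ppm = 3.2 mg/L as Cl₂.
(b) Cl₂ equivalent needed: 3.2 mg/L × 575,320 L = 1,841,000 mg = 1841 g.
(b) Product at 10.1% available chlorine: 1841 / 0.101 = 18,230 g.
(b) Volume at density 1.18 g/mL: 18,230 g ÷ 1.18 g/mL = 15,450 mL.

(a) 3.80 ppm; (b) 15.4 L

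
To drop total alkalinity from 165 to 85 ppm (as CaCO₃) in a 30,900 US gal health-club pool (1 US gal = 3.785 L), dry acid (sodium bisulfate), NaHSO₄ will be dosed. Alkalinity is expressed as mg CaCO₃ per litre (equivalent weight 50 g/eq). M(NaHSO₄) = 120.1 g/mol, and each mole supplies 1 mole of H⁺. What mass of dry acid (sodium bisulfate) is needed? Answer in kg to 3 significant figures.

22.5 kg

Volume: 30,900 US gal × 3.785 L/gal = 116,956 L.
Alkalinity to neutralize: (165 − 85) = 80 mg/L as CaCO₃ × 116,956 L = 9357 g as CaCO₃.
Equivalents of H⁺ required: 9357 ÷ 50 g/eq = 187.1 eq = 187.1 mol NaHSO₄.
Mass of NaHSO₄: 187.1 × 120.1 = 22,470 g.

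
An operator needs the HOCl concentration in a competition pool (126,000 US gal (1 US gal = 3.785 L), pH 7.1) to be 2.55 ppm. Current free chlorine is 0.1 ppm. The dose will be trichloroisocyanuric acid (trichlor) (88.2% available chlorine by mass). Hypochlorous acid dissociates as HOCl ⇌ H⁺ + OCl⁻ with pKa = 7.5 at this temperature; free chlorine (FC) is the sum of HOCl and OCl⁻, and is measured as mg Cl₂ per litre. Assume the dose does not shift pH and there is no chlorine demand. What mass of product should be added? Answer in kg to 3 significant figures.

Volume: 126,000 US gal × 3.785 L/gal = 476,910 L.
[OCl⁻]/[HOCl] = 10^(pH − pKa) = 10^(7.1 − 7.5) = 0.3981; fraction as HOCl = 1/(1 + 0.3981) = 0.7153.
Free chlorine required for 2.55 ppm HOCl: 2.55 / 0.7153 = 3.565 ppm.
FC to add: 3.565 − 0.1 = 3.465 mg/L as Cl₂.
Cl₂ equivalent: 3.465 mg/L × 476,910 L = 1653 g.
Product at 88.2% available Cl: 1653 / 0.882 = 1874 g.

1.87 kg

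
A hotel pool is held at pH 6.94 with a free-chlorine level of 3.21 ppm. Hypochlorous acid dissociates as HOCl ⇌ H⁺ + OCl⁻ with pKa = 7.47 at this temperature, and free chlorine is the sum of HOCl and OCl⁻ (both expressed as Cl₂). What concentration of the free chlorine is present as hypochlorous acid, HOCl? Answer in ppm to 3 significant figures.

2.48 ppm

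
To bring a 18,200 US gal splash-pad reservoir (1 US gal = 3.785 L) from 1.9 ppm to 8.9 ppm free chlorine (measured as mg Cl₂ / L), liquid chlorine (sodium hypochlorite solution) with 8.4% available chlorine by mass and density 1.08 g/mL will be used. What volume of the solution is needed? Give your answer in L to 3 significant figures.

5.32 L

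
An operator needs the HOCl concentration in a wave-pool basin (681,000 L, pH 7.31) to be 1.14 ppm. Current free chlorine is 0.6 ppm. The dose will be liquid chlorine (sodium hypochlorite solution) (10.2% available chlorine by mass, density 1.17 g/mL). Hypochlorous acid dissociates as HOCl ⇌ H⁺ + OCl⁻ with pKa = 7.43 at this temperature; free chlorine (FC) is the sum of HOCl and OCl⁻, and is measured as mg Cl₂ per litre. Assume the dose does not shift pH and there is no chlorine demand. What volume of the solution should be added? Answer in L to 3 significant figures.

8.02 L

[OCl⁻]/[HOCl] = 10^(pH − pKa) = 10^(7.31 − 7.43) = 0.7586; fraction as HOCl = 1/(1 + 0.7586) = 0.5686.
Free chlorine required for 1.14 ppm HOCl: 1.14 / 0.5686 = 2.005 ppm.
FC to add: 2.005 − 0.6 = 1.405 mg/L as Cl₂.
Cl₂ equivalent: 1.405 mg/L × 681,000 L = 956.7 g.
Product at 10.2% available Cl: 956.7 / 0.102 = 9379 g.
Volume: 9379 g ÷ 1.17 g/mL = 8016 mL.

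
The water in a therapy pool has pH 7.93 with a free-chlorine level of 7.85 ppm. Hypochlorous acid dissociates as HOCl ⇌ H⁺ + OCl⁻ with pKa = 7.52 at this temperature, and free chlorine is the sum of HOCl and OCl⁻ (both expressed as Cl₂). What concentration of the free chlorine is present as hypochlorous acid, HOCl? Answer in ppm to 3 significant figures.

2.20 ppm

[OCl⁻]/[HOCl] = 10^(pH − pKa) = 10^(7.93 − 7.52) = 10^0.41 = 2.57.
Fraction as HOCl = 1 / (1 + 2.57) = 0.2801.
HOCl = 0.2801 × 7.85 ppm = 2.199 ppm.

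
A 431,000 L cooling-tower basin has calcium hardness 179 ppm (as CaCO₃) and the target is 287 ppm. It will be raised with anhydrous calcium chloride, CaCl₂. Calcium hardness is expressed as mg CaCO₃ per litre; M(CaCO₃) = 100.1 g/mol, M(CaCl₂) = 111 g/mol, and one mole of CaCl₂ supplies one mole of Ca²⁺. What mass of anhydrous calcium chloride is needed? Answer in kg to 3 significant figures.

Hardness to add: (287 − 179) = 108 mg/L as CaCO₃ × 431,000 L = 46,550 g as CaCO₃.
Moles of Ca²⁺ (1 mol Ca²⁺ ≡ 1 mol CaCO₃): 46,550 / 100.1 g/mol = 465 mol.
Mass of CaCl₂: 465 × 111 = 51,620 g.

51.6 kg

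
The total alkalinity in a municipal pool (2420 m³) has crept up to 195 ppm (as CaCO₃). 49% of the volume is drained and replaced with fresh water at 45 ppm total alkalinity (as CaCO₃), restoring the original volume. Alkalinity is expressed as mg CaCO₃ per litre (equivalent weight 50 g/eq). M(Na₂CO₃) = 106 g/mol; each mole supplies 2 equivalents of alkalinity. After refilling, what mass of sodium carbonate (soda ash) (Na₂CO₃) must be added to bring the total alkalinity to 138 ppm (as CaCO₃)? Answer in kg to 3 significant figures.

Volume: 2420 m³ = 2,420,000 L.
After draining 49% and refilling: 195 × 0.51 + 45 × 0.49 = 121.5 ppm.
Deficit to target: 138 − 121.5 = 16.5 mg/L.
As CaCO₃: 16.5 mg/L × 2,420,000 L = 39,930 g; ÷ 50 g/eq ÷ 2 = 399.3 mol Na₂CO₃.
Mass: 399.3 × 106 = 42,330 g.

42.3 kg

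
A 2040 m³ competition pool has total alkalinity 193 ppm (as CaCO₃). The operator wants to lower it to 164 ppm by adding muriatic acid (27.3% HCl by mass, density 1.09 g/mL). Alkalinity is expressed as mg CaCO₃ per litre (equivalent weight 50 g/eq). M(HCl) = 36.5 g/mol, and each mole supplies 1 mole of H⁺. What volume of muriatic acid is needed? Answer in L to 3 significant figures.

Volume: 2040 m³ = 2,040,000 L.
Alkalinity to neutralize: (193 − 164) = 29 mg/L as CaCO₃ × 2,040,000 L = 59,160 g as CaCO₃.
Equivalents of H⁺ required: 59,160 ÷ 50 g/eq = 1183 eq = 1183 mol HCl.
Mass of HCl: 1183 × 36.5 = 43,190 g.
Mass of 27.3% solution: 43,190 / 0.273 = 158,200 g.
Volume: 158,200 g ÷ 1.09 g/mL = 145,100 mL.

145 L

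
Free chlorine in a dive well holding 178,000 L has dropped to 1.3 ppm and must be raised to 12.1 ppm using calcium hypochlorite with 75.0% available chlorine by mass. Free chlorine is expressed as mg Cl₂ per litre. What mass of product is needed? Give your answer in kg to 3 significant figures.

Chlorine deficit: 12.1 − 1.3 = 10.8 ppm = 10.8 mg/L as Cl₂.
Cl₂ equivalent needed: 10.8 mg/L × 178,000 L = 1,922,000 mg = 1922 g.
Product at 75.0% available chlorine: 1922 / 0.75 = 2563 g.

2.56 kg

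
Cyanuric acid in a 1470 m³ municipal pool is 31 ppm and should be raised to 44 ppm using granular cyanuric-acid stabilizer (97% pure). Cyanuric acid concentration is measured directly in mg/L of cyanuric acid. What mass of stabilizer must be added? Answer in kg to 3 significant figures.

19.7 kg

Volume: 1470 m³ = 1,470,000 L.
CYA to add: (44 − 31) = 13 mg/L × 1,470,000 L = 19,110 g cyanuric acid.
At 97% purity: 19,110 / 0.97 = 19,700 g product.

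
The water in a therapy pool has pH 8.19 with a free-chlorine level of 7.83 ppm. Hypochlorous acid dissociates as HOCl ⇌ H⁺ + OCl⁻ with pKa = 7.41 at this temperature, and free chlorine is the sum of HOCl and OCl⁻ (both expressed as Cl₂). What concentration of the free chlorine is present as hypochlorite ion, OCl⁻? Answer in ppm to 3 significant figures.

6.72 ppm

[OCl⁻]/[HOCl] = 10^(pH − pKa) = 10^(8.19 − 7.41) = 10^0.78 = 6.026.
Fraction as HOCl = 1 / (1 + 6.026) = 0.1423.
OCl⁻ = (1 − 0.1423) × 7.83 ppm = 6.716 ppm.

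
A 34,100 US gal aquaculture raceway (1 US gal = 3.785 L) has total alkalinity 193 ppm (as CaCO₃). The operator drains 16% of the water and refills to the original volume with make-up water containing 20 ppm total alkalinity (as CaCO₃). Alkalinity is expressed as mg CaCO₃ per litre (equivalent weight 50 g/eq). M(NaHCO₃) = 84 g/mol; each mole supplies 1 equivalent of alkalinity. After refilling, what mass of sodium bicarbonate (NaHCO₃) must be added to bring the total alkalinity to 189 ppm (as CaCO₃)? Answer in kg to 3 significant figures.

5.13 kg

Volume: 34,100 US gal × 3.785 L/gal = 129,068 L.
After draining 16% and refilling: 193 × 0.84 + 20 × 0.16 = 165.32 ppm.
Deficit to target: 189 − 165.32 = 23.68 mg/L.
As CaCO₃: 23.68 mg/L × 129,068 L = 3056 g; ÷ 50 g/eq ÷ 1 = 61.13 mol NaHCO₃.
Mass: 61.13 × 84 = 5135 g.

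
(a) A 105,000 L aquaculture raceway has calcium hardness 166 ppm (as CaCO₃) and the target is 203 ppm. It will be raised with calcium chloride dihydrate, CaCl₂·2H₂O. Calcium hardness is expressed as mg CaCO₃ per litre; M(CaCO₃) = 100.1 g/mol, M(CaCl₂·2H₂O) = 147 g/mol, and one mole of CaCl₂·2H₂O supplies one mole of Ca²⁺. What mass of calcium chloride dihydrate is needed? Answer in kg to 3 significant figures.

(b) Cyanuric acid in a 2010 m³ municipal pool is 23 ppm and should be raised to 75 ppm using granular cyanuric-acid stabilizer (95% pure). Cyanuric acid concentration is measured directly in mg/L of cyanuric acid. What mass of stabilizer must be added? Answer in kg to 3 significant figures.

(a) 5.71 kg; (b) 110 kg

(a) Hardness to add: (203 − 166) = 37 mg/L as CaCO₃ × 105,000 L = 3885 g as CaCO₃.
(a) Moles of Ca²⁺ (1 mol Ca²⁺ ≡ 1 mol CaCO₃): 3885 / 100.1 g/mol = 38.81 mol.
(a) Mass of CaCl₂·2H₂O: 38.81 × 147 = 5705 g.

(b) Volume: 2010 m³ = 2,010,000 L.
(b) CYA to add: (75 − 23) = 52 mg/L × 2,010,000 L = 104,500 g cyanuric acid.
(b) At 95% purity: 104,500 / 0.95 = 110,000 g product.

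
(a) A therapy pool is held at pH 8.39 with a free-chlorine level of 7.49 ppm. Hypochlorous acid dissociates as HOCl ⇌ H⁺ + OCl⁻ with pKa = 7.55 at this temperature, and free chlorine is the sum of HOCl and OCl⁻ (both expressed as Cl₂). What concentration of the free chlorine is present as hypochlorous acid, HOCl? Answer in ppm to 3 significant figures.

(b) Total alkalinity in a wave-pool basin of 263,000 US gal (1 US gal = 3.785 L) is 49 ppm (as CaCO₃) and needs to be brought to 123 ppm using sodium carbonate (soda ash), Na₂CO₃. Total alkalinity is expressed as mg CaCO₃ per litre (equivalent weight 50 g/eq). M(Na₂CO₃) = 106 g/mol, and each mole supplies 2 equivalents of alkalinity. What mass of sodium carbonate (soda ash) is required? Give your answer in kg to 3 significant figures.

(a) 0.946 ppm; (b) 78.1 kg

(a) [OCl⁻]/[HOCl] = 10^(pH − pKa) = 10^(8.39 − 7.55) = 10^0.84 = 6.918.
(a) Fraction as HOCl = 1 / (1 + 6.918) = 0.1263.
(a) HOCl = 0.1263 × 7.49 ppm = 0.9459 ppm.

(b) Volume: 263,000 US gal × 3.785 L/gal = 995,455 L.
(b) Alkalinity to add: (123 − 49) = 74 mg/L as CaCO₃ × 995,455 L = 73,660 g as CaCO₃.
(b) Equivalents: 73,660 g ÷ 50 g/eq = 1473 eq.
(b) Each mole of Na₂CO₃ supplies 2 eq, so 1473 / 2 = 736.6 mol.
(b) Mass: 736.6 mol × 106 g/mol = 78,080 g.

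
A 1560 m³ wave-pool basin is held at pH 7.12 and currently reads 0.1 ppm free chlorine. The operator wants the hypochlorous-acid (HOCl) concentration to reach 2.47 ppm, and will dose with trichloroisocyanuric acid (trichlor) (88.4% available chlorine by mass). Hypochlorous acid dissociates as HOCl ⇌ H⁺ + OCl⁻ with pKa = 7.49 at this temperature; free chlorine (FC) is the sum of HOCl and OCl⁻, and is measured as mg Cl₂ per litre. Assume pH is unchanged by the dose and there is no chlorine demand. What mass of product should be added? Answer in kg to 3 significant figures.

Volume: 1560 m³ = 1,560,000 L.
[OCl⁻]/[HOCl] = 10^(pH − pKa) = 10^(7.12 − 7.49) = 0.4266; fraction as HOCl = 1/(1 + 0.4266) = 0.701.
Free chlorine required for 2.47 ppm HOCl: 2.47 / 0.701 = 3.524 ppm.
FC to add: 3.524 − 0.1 = 3.424 mg/L as Cl₂.
Cl₂ equivalent: 3.424 mg/L × 1,560,000 L = 5341 g.
Product at 88.4% available Cl: 5341 / 0.884 = 6042 g.

6.04 kg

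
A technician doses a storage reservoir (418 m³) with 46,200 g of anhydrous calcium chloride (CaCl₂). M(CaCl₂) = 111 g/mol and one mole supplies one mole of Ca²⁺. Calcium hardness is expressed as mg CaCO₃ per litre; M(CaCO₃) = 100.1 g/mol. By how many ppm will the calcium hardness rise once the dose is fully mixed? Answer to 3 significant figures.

Volume: 418 m³ = 418,000 L.
Moles of Ca²⁺: 46,200 g ÷ 111 g/mol = 416.2 mol.
As CaCO₃: 416.2 mol × 100.1 g/mol = 41,660 g.
Rise: 41,660 g / 418,000 L × 1000 = 99.67 mg/L.

99.7 ppm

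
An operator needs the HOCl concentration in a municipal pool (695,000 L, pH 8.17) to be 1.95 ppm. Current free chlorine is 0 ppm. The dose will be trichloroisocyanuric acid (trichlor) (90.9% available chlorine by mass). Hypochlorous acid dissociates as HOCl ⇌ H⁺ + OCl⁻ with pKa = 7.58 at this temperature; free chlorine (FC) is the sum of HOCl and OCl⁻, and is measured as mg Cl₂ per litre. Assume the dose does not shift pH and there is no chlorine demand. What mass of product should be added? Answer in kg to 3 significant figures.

7.29 kg

[OCl⁻]/[HOCl] = 10^(pH − pKa) = 10^(8.17 − 7.58) = 3.89; fraction as HOCl = 1/(1 + 3.89) = 0.2045.
Free chlorine required for 1.95 ppm HOCl: 1.95 / 0.2045 = 9.536 ppm.
FC to add: 9.536 − 0 = 9.536 mg/L as Cl₂.
Cl₂ equivalent: 9.536 mg/L × 695,000 L = 6628 g.
Product at 90.9% available Cl: 6628 / 0.909 = 7291 g.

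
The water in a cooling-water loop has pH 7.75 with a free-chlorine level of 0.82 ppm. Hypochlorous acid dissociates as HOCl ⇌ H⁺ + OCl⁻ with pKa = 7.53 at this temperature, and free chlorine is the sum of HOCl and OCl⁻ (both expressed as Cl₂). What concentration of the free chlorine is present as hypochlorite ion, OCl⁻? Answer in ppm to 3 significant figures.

0.512 ppm

[OCl⁻]/[HOCl] = 10^(pH − pKa) = 10^(7.75 − 7.53) = 10^0.22 = 1.66.
Fraction as HOCl = 1 / (1 + 1.66) = 0.376.
OCl⁻ = (1 − 0.376) × 0.82 ppm = 0.5117 ppm.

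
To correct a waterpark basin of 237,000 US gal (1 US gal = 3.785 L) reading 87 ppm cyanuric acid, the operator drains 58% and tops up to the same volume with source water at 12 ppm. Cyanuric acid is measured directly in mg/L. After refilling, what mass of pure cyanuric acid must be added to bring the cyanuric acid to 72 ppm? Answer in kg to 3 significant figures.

25.6 kg

Volume: 237,000 US gal × 3.785 L/gal = 897,045 L.
After draining 58% and refilling: 87 × 0.42 + 12 × 0.58 = 43.5 ppm.
Deficit to target: 72 − 43.5 = 28.5 mg/L.
Mass: 28.5 mg/L × 897,045 L = 25,570 g cyanuric acid.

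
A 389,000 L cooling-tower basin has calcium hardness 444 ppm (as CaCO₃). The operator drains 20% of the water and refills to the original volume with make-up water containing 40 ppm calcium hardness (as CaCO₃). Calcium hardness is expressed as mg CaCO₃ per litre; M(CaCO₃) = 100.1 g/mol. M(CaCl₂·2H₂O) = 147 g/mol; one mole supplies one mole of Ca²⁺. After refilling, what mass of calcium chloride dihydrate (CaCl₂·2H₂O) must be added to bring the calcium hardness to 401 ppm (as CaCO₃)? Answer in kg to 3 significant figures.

21.6 kg

After draining 20% and refilling: 444 × 0.80 + 40 × 0.20 = 363.2 ppm.
Deficit to target: 401 − 363.2 = 37.8 mg/L.
As CaCO₃: 37.8 mg/L × 389,000 L = 14,700 g; ÷ 100.1 = 146.9 mol Ca²⁺.
Mass: 146.9 × 147 = 21,590 g.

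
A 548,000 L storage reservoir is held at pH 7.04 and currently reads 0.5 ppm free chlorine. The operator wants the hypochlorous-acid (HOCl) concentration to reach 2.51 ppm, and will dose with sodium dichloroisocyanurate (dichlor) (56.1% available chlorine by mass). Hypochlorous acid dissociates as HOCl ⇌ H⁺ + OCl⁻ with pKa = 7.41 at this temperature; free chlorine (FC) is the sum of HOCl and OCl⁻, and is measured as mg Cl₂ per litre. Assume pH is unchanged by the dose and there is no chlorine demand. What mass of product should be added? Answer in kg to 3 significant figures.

[OCl⁻]/[HOCl] = 10^(pH − pKa) = 10^(7.04 − 7.41) = 0.4266; fraction as HOCl = 1/(1 + 0.4266) = 0.701.
Free chlorine required for 2.51 ppm HOCl: 2.51 / 0.701 = 3.581 ppm.
FC to add: 3.581 − 0.5 = 3.081 mg/L as Cl₂.
Cl₂ equivalent: 3.081 mg/L × 548,000 L = 1688 g.
Product at 56.1% available Cl: 1688 / 0.561 = 3009 g.

3.01 kg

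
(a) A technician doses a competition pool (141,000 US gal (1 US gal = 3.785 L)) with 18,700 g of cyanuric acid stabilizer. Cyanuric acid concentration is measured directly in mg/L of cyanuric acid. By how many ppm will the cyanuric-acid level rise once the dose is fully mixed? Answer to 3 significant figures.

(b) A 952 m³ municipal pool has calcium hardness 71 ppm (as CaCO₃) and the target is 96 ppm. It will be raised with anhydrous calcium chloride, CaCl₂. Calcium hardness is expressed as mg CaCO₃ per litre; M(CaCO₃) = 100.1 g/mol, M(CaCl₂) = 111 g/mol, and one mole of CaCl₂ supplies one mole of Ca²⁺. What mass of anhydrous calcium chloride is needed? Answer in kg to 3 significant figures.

(a) 35.0 ppm; (b) 26.4 kg

(a) Volume: 141,000 US gal × 3.785 L/gal = 533,685 L.
(a) Rise: 18,700 g / 533,685 L × 1000 = 35.04 mg/L.

(b) Volume: 952 m³ = 952,000 L.
(b) Hardness to add: (96 − 71) = 25 mg/L as CaCO₃ × 952,000 L = 23,800 g as CaCO₃.
(b) Moles of Ca²⁺ (1 mol Ca²⁺ ≡ 1 mol CaCO₃): 23,800 / 100.1 g/mol = 237.8 mol.
(b) Mass of CaCl₂: 237.8 × 111 = 26,390 g.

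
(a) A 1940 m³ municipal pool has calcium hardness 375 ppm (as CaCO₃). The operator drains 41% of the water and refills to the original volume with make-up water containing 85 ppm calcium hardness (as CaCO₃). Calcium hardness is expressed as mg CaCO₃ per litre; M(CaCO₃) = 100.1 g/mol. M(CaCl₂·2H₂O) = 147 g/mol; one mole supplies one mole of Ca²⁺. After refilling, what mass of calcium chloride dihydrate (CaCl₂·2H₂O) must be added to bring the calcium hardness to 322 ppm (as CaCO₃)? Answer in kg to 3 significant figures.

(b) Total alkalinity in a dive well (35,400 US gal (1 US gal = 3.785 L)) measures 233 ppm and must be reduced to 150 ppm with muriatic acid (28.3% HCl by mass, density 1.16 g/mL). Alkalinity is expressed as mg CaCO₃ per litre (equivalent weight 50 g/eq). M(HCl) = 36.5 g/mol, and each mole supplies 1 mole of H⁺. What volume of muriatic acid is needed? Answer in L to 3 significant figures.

(a) Volume: 1940 m³ = 1,940,000 L.
(a) After draining 41% and refilling: 375 × 0.59 + 85 × 0.41 = 256.1 ppm.
(a) Deficit to target: 322 − 256.1 = 65.9 mg/L.
(a) As CaCO₃: 65.9 mg/L × 1,940,000 L = 127,800 g; ÷ 100.1 = 1277 mol Ca²⁺.
(a) Mass: 1277 × 147 = 187,700 g.

(b) Volume: 35,400 US gal × 3.785 L/gal = 133,989 L.
(b) Alkalinity to neutralize: (233 − 150) = 83 mg/L as CaCO₃ × 133,989 L = 11,120 g as CaCO₃.
(b) Equivalents of H⁺ required: 11,120 ÷ 50 g/eq = 222.4 eq = 222.4 mol HCl.
(b) Mass of HCl: 222.4 × 36.5 = 8118 g.
(b) Mass of 28.3% solution: 8118 / 0.283 = 28,690 g.
(b) Volume: 28,690 g ÷ 1.16 g/mL = 24,730 mL.

(a) 188 kg; (b) 24.7 L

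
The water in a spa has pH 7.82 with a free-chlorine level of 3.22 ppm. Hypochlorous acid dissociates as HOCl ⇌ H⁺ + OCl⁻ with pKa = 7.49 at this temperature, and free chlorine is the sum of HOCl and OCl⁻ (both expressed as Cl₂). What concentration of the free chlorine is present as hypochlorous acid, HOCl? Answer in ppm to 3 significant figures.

1.03 ppm

[OCl⁻]/[HOCl] = 10^(pH − pKa) = 10^(7.82 − 7.49) = 10^0.33 = 2.138.
Fraction as HOCl = 1 / (1 + 2.138) = 0.3187.
HOCl = 0.3187 × 3.22 ppm = 1.026 ppm.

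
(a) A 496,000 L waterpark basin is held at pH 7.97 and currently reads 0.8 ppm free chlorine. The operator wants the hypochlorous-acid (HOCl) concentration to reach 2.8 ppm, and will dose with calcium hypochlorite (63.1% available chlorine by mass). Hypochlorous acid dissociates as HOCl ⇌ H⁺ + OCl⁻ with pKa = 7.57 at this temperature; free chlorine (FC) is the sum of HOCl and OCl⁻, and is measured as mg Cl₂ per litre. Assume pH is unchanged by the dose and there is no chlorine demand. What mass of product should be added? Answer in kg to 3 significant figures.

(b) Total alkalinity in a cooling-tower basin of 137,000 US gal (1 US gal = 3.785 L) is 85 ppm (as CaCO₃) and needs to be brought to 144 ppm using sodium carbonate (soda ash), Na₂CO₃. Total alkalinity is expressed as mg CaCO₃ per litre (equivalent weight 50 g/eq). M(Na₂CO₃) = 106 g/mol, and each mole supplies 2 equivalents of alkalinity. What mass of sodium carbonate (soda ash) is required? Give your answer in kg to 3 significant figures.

(a) [OCl⁻]/[HOCl] = 10^(pH − pKa) = 10^(7.97 − 7.57) = 2.512; fraction as HOCl = 1/(1 + 2.512) = 0.2847.
(a) Free chlorine required for 2.8 ppm HOCl: 2.8 / 0.2847 = 9.833 ppm.
(a) FC to add: 9.833 − 0.8 = 9.033 mg/L as Cl₂.
(a) Cl₂ equivalent: 9.033 mg/L × 496,000 L = 4481 g.
(a) Product at 63.1% available Cl: 4481 / 0.631 = 7101 g.

(b) Volume: 137,000 US gal × 3.785 L/gal = 518,545 L.
(b) Alkalinity to add: (144 − 85) = 59 mg/L as CaCO₃ × 518,545 L = 30,590 g as CaCO₃.
(b) Equivalents: 30,590 g ÷ 50 g/eq = 611.9 eq.
(b) Each mole of Na₂CO₃ supplies 2 eq, so 611.9 / 2 = 305.9 mol.
(b) Mass: 305.9 mol × 106 g/mol = 32,430 g.

(a) 7.10 kg; (b) 32.4 kg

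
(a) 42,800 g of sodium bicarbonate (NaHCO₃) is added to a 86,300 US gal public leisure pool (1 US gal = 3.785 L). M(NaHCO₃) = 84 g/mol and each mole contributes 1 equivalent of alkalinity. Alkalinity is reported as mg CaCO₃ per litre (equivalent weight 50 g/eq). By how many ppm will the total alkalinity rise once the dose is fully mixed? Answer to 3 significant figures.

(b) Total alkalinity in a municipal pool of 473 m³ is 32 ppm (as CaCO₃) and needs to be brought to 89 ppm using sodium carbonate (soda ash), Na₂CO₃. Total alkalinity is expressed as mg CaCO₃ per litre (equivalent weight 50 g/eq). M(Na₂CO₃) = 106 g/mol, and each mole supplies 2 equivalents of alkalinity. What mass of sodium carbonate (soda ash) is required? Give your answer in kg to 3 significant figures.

(a) 78.0 ppm; (b) 28.6 kg

(a) Volume: 86,300 US gal × 3.785 L/gal = 326,646 L.
(a) Moles of NaHCO₃: 42,800 g ÷ 84 g/mol = 509.5 mol → 509.5 eq of alkalinity.
(a) As CaCO₃: 509.5 eq × 50 g/eq = 25,480 g.
(a) Rise: 25,480 g / 326,646 L × 1000 = 77.99 mg/L.

(b) Volume: 473 m³ = 473,000 L.
(b) Alkalinity to add: (89 − 32) = 57 mg/L as CaCO₃ × 473,000 L = 26,960 g as CaCO₃.
(b) Equivalents: 26,960 g ÷ 50 g/eq = 539.2 eq.
(b) Each mole of Na₂CO₃ supplies 2 eq, so 539.2 / 2 = 269.6 mol.
(b) Mass: 269.6 mol × 106 g/mol = 28,580 g.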